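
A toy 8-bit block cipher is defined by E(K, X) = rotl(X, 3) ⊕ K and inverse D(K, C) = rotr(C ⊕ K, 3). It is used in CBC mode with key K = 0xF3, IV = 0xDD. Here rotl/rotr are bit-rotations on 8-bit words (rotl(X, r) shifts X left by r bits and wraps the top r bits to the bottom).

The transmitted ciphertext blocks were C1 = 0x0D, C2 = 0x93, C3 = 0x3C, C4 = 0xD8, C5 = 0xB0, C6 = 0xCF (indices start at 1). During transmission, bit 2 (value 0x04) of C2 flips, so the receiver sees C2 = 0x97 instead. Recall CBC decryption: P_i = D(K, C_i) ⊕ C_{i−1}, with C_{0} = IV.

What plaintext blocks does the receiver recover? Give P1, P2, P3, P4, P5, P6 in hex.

P1 = 0x02, P2 = 0x81, P3 = 0x6E, P4 = 0x59, P5 = 0xB0, P6 = 0x37

Only C2 changed, to 0x97. In CBC, a change in C_i garbles P_i and flips the same bit in P_{i+1}. Decrypting the received ciphertext:
P1: D(K, 0x0D) = 0xDF; 0xDF ⊕ 0xDD = 0x02.
P2: D(K, 0x97) = 0x8C; 0x8C ⊕ 0x0D = 0x81.
P3: D(K, 0x3C) = 0xF9; 0xF9 ⊕ 0x97 = 0x6E.
P4: D(K, 0xD8) = 0x65; 0x65 ⊕ 0x3C = 0x59.
P5: D(K, 0xB0) = 0x68; 0x68 ⊕ 0xD8 = 0xB0.
P6: D(K, 0xCF) = 0x87; 0x87 ⊕ 0xB0 = 0x37.
Blocks that differ from the original plaintext: P2, P3.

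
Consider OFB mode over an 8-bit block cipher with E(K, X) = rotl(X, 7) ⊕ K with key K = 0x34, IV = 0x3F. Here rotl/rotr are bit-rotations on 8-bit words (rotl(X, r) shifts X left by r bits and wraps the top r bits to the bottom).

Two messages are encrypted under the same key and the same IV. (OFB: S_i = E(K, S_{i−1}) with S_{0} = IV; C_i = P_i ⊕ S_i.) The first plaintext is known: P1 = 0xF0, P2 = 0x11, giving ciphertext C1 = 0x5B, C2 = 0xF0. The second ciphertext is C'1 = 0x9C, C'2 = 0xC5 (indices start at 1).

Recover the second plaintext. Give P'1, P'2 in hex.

P'1 = 0x37, P'2 = 0x24

In OFB with a reused IV, both messages share the same keystream S_i, so C_i ⊕ C'_i = P_i ⊕ P'_i and thus P'_i = P_i ⊕ C_i ⊕ C'_i.
P'1: 0xF0 ⊕ 0x5B ⊕ 0x9C = 0x37.
P'2: 0x11 ⊕ 0xF0 ⊕ 0xC5 = 0x24.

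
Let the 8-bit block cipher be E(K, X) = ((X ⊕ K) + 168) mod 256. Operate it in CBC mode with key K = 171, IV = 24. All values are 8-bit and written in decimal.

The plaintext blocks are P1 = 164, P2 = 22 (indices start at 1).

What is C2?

CBC encryption: C_i = E(K, P_i ⊕ C_{i−1}), with C_{0} = IV.
C1: P1 ⊕ 24 = 188; E(K, 188) = 191.
C2: P2 ⊕ 191 = 169; E(K, 169) = 170.

C2 = 170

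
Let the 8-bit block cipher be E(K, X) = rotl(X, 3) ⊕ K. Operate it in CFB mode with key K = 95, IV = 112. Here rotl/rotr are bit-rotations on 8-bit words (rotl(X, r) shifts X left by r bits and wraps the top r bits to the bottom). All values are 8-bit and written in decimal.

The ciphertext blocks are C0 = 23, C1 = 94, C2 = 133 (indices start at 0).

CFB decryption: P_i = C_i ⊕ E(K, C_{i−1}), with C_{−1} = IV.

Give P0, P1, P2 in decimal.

P0 = 203, P1 = 185, P2 = 40

P0: E(K, 112) = 220; 23 ⊕ 220 = 203.
P1: E(K, 23) = 231; 94 ⊕ 231 = 185.
P2: E(K, 94) = 173; 133 ⊕ 173 = 40.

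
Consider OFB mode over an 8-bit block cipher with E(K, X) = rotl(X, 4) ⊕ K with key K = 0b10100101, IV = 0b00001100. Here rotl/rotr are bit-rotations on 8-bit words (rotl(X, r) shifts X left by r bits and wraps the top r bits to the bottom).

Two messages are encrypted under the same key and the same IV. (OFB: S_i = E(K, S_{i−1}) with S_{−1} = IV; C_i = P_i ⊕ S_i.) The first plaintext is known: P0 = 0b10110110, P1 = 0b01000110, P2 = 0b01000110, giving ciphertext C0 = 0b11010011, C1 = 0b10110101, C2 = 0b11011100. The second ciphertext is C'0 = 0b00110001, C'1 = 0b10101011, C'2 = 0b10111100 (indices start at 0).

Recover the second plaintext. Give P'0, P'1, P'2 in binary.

P'0 = 0b01010100, P'1 = 0b01011000, P'2 = 0b00100110

In OFB with a reused IV, both messages share the same keystream S_i, so C_i ⊕ C'_i = P_i ⊕ P'_i and thus P'_i = P_i ⊕ C_i ⊕ C'_i.
P'0: 0b10110110 ⊕ 0b11010011 ⊕ 0b00110001 = 0b01010100.
P'1: 0b01000110 ⊕ 0b10110101 ⊕ 0b10101011 = 0b01011000.
P'2: 0b01000110 ⊕ 0b11011100 ⊕ 0b10111100 = 0b00100110.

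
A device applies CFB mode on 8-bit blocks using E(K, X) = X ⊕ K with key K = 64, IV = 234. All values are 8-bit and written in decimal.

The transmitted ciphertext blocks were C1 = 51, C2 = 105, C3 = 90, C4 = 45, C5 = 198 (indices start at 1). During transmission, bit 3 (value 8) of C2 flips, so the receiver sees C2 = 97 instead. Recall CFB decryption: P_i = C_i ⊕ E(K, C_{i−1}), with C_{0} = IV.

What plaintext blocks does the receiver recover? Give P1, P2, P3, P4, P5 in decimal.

Only C2 changed, to 97. In CFB, a change in C_i flips the same bit in P_i and garbles P_{i+1}. Decrypting the received ciphertext:
P1: E(K, 234) = 170; 51 ⊕ 170 = 153.
P2: E(K, 51) = 115; 97 ⊕ 115 = 18.
P3: E(K, 97) = 33; 90 ⊕ 33 = 123.
P4: E(K, 90) = 26; 45 ⊕ 26 = 55.
P5: E(K, 45) = 109; 198 ⊕ 109 = 171.
Blocks that differ from the original plaintext: P2, P3.

P1 = 153, P2 = 18, P3 = 123, P4 = 55, P5 = 171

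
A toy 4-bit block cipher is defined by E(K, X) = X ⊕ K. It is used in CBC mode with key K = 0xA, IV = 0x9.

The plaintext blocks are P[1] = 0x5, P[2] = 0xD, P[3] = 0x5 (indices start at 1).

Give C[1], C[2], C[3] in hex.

C[1] = 0x6, C[2] = 0x1, C[3] = 0xE

CBC encryption: C_i = E(K, P_i ⊕ C_{i−1}), with C_{0} = IV.
C[1]: P[1] ⊕ 0x9 = 0xC; E(K, 0xC) = 0x6.
C[2]: P[2] ⊕ 0x6 = 0xB; E(K, 0xB) = 0x1.
C[3]: P[3] ⊕ 0x1 = 0x4; E(K, 0x4) = 0xE.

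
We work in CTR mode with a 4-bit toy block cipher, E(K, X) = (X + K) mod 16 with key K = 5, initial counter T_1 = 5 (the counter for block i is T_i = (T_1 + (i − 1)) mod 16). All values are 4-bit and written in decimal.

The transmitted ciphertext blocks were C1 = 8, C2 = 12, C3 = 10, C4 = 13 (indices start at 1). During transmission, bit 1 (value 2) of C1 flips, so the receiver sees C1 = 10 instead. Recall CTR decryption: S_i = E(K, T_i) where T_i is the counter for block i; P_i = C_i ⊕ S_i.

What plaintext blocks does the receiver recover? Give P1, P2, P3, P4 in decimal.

P1 = 0, P2 = 7, P3 = 6, P4 = 0

Only C1 changed, to 10. In CTR, a change in C_i flips the same bit in P_i only; the keystream is unaffected. Decrypting the received ciphertext:
P1: T = 5, S = E(K, T) = 10; 10 ⊕ 10 = 0.
P2: T = 6, S = E(K, T) = 11; 12 ⊕ 11 = 7.
P3: T = 7, S = E(K, T) = 12; 10 ⊕ 12 = 6.
P4: T = 8, S = E(K, T) = 13; 13 ⊕ 13 = 0.
Blocks that differ from the original plaintext: P1.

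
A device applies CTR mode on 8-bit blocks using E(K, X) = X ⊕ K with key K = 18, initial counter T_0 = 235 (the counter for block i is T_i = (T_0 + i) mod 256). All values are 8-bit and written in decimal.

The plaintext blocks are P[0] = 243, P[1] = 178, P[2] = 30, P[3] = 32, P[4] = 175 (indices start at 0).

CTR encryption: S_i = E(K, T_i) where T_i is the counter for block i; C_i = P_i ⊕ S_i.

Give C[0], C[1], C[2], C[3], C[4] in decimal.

C[0]: T = 235, S = E(K, T) = 249; 243 ⊕ 249 = 10.
C[1]: T = 236, S = E(K, T) = 254; 178 ⊕ 254 = 76.
C[2]: T = 237, S = E(K, T) = 255; 30 ⊕ 255 = 225.
C[3]: T = 238, S = E(K, T) = 252; 32 ⊕ 252 = 220.
C[4]: T = 239, S = E(K, T) = 253; 175 ⊕ 253 = 82.

C[0] = 10, C[1] = 76, C[2] = 225, C[3] = 220, C[4] = 82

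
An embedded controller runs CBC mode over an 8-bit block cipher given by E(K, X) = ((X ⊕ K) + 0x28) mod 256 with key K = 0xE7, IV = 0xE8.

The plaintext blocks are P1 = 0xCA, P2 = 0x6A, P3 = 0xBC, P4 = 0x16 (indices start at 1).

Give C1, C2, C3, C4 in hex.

C1 = 0xED, C2 = 0x88, C3 = 0xFB, C4 = 0x32

CBC encryption: C_i = E(K, P_i ⊕ C_{i−1}), with C_{0} = IV.
C1: P1 ⊕ 0xE8 = 0x22; E(K, 0x22) = 0xED.
C2: P2 ⊕ 0xED = 0x87; E(K, 0x87) = 0x88.
C3: P3 ⊕ 0x88 = 0x34; E(K, 0x34) = 0xFB.
C4: P4 ⊕ 0xFB = 0xED; E(K, 0xED) = 0x32.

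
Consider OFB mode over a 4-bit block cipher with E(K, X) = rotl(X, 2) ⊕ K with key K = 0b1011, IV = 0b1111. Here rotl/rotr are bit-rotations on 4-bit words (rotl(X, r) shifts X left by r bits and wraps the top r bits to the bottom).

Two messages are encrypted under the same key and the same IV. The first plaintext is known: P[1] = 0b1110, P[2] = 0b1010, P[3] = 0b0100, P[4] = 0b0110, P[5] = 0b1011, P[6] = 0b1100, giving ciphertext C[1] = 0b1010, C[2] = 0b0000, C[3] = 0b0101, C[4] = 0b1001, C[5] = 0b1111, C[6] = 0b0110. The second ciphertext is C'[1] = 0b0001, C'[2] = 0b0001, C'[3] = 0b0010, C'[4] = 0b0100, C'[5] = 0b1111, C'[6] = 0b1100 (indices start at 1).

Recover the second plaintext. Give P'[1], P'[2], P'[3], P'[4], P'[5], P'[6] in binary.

P'[1] = 0b0101, P'[2] = 0b1011, P'[3] = 0b0011, P'[4] = 0b1011, P'[5] = 0b1011, P'[6] = 0b0110

In OFB with a reused IV, both messages share the same keystream S_i, so C_i ⊕ C'_i = P_i ⊕ P'_i and thus P'_i = P_i ⊕ C_i ⊕ C'_i.
P'[1]: 0b1110 ⊕ 0b1010 ⊕ 0b0001 = 0b0101.
P'[2]: 0b1010 ⊕ 0b0000 ⊕ 0b0001 = 0b1011.
P'[3]: 0b0100 ⊕ 0b0101 ⊕ 0b0010 = 0b0011.
P'[4]: 0b0110 ⊕ 0b1001 ⊕ 0b0100 = 0b1011.
P'[5]: 0b1011 ⊕ 0b1111 ⊕ 0b1111 = 0b1011.
P'[6]: 0b1100 ⊕ 0b0110 ⊕ 0b1100 = 0b0110.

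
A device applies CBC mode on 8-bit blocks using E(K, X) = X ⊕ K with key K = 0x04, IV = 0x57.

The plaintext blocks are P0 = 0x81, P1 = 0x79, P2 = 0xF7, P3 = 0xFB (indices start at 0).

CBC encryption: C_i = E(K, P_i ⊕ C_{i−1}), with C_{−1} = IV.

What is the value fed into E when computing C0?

0xD6

C0: P0 ⊕ 0x57 = 0xD6; E(K, 0xD6) = 0xD2.
So the input to E for block 0 is 0xD6.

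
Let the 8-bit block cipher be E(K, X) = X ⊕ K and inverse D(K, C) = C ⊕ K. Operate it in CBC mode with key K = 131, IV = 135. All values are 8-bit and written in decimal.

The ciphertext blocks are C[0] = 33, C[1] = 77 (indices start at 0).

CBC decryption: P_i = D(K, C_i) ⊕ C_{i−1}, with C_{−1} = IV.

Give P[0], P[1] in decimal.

P[0] = 37, P[1] = 239

P[0]: D(K, 33) = 162; 162 ⊕ 135 = 37.
P[1]: D(K, 77) = 206; 206 ⊕ 33 = 239.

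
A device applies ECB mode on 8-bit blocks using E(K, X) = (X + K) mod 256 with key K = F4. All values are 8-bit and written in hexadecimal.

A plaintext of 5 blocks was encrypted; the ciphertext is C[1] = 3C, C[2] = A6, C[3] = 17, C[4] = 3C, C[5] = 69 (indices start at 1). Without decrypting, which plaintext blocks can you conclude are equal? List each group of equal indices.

ECB encrypts each block independently with the same key, so equal ciphertext blocks imply equal plaintext blocks.
C[1] = C[4] = 3C, so P[1] = P[4].

P[1] = P[4]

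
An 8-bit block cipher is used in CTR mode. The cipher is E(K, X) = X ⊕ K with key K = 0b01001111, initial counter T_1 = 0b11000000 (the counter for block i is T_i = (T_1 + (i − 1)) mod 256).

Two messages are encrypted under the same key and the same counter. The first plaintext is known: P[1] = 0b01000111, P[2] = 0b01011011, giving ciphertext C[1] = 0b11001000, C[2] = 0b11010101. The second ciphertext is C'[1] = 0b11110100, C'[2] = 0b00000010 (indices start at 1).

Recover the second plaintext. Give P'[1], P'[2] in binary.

In CTR with a reused counter, both messages share the same keystream S_i, so C_i ⊕ C'_i = P_i ⊕ P'_i and thus P'_i = P_i ⊕ C_i ⊕ C'_i.
P'[1]: 0b01000111 ⊕ 0b11001000 ⊕ 0b11110100 = 0b01111011.
P'[2]: 0b01011011 ⊕ 0b11010101 ⊕ 0b00000010 = 0b10001100.

P'[1] = 0b01111011, P'[2] = 0b10001100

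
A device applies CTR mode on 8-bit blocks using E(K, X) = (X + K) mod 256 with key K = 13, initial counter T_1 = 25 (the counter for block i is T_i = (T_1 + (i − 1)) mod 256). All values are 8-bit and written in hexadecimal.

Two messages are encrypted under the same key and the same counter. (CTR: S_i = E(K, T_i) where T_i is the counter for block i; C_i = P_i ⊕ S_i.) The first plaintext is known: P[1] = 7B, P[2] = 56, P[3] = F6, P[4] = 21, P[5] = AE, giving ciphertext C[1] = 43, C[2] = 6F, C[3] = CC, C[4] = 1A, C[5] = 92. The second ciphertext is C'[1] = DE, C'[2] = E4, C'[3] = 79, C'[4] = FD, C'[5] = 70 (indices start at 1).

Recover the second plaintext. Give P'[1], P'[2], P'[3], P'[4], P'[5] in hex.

P'[1] = E6, P'[2] = DD, P'[3] = 43, P'[4] = C6, P'[5] = 4C

In CTR with a reused counter, both messages share the same keystream S_i, so C_i ⊕ C'_i = P_i ⊕ P'_i and thus P'_i = P_i ⊕ C_i ⊕ C'_i.
P'[1]: 7B ⊕ 43 ⊕ DE = E6.
P'[2]: 56 ⊕ 6F ⊕ E4 = DD.
P'[3]: F6 ⊕ CC ⊕ 79 = 43.
P'[4]: 21 ⊕ 1A ⊕ FD = C6.
P'[5]: AE ⊕ 92 ⊕ 70 = 4C.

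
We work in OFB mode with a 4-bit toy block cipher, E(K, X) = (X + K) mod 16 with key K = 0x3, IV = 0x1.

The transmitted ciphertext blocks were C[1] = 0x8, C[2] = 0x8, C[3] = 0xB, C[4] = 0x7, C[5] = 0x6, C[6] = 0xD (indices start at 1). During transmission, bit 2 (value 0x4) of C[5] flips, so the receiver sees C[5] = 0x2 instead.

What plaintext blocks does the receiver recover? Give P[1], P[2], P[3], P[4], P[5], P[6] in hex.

OFB decryption: S_i = E(K, S_{i−1}) with S_{0} = IV; P_i = C_i ⊕ S_i.
Only C[5] changed, to 0x2. In OFB, a change in C_i flips the same bit in P_i only; the keystream is unaffected. Decrypting the received ciphertext:
P[1]: S = E(K, 0x1) = 0x4; 0x8 ⊕ 0x4 = 0xC.
P[2]: S = E(K, 0x4) = 0x7; 0x8 ⊕ 0x7 = 0xF.
P[3]: S = E(K, 0x7) = 0xA; 0xB ⊕ 0xA = 0x1.
P[4]: S = E(K, 0xA) = 0xD; 0x7 ⊕ 0xD = 0xA.
P[5]: S = E(K, 0xD) = 0x0; 0x2 ⊕ 0x0 = 0x2.
P[6]: S = E(K, 0x0) = 0x3; 0xD ⊕ 0x3 = 0xE.
Blocks that differ from the original plaintext: P[5].

P[1] = 0xC, P[2] = 0xF, P[3] = 0x1, P[4] = 0xA, P[5] = 0x2, P[6] = 0xE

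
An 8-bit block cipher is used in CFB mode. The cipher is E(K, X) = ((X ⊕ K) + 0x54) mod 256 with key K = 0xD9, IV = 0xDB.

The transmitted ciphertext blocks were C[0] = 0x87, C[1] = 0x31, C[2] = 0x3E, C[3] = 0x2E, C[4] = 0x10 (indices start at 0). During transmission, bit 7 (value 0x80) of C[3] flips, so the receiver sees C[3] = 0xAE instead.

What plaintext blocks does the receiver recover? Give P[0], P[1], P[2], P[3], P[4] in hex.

CFB decryption: P_i = C_i ⊕ E(K, C_{i−1}), with C_{−1} = IV.
Only C[3] changed, to 0xAE. In CFB, a change in C_i flips the same bit in P_i and garbles P_{i+1}. Decrypting the received ciphertext:
P[0]: E(K, 0xDB) = 0x56; 0x87 ⊕ 0x56 = 0xD1.
P[1]: E(K, 0x87) = 0xB2; 0x31 ⊕ 0xB2 = 0x83.
P[2]: E(K, 0x31) = 0x3C; 0x3E ⊕ 0x3C = 0x02.
P[3]: E(K, 0x3E) = 0x3B; 0xAE ⊕ 0x3B = 0x95.
P[4]: E(K, 0xAE) = 0xCB; 0x10 ⊕ 0xCB = 0xDB.
Blocks that differ from the original plaintext: P[3], P[4].

P[0] = 0xD1, P[1] = 0x83, P[2] = 0x02, P[3] = 0x95, P[4] = 0xDB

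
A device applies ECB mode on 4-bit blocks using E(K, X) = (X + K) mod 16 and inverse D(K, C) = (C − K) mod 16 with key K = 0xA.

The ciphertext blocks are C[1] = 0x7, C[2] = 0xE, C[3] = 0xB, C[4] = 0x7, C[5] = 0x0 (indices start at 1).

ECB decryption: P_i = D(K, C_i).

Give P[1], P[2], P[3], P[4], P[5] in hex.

P[1]: D(K, 0x7) = 0xD.
P[2]: D(K, 0xE) = 0x4.
P[3]: D(K, 0xB) = 0x1.
P[4]: D(K, 0x7) = 0xD.
P[5]: D(K, 0x0) = 0x6.

P[1] = 0xD, P[2] = 0x4, P[3] = 0x1, P[4] = 0xD, P[5] = 0x6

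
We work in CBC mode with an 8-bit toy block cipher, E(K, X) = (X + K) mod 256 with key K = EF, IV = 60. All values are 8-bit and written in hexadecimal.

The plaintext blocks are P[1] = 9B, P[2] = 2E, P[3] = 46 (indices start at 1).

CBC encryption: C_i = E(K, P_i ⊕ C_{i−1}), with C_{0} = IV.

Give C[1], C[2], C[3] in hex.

C[1] = EA, C[2] = B3, C[3] = E4

C[1]: P[1] ⊕ 60 = FB; E(K, FB) = EA.
C[2]: P[2] ⊕ EA = C4; E(K, C4) = B3.
C[3]: P[3] ⊕ B3 = F5; E(K, F5) = E4.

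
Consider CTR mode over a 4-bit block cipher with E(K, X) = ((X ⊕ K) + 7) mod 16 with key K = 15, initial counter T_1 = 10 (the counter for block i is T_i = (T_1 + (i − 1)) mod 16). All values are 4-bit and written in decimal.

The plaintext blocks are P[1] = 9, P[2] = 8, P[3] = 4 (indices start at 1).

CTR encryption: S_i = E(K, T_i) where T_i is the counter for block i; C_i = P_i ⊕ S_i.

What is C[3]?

C[3] = 14

C[1]: T = 10, S = E(K, T) = 12; 9 ⊕ 12 = 5.
C[2]: T = 11, S = E(K, T) = 11; 8 ⊕ 11 = 3.
C[3]: T = 12, S = E(K, T) = 10; 4 ⊕ 10 = 14.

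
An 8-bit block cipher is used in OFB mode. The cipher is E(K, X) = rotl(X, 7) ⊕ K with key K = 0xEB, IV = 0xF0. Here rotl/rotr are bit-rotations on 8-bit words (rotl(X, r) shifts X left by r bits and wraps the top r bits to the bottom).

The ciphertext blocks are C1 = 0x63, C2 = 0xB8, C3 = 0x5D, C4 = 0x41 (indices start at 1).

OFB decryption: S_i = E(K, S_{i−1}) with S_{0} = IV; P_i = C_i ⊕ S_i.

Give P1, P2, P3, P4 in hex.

P1 = 0xF0, P2 = 0x9A, P3 = 0xA7, P4 = 0xD7

P1: S = E(K, 0xF0) = 0x93; 0x63 ⊕ 0x93 = 0xF0.
P2: S = E(K, 0x93) = 0x22; 0xB8 ⊕ 0x22 = 0x9A.
P3: S = E(K, 0x22) = 0xFA; 0x5D ⊕ 0xFA = 0xA7.
P4: S = E(K, 0xFA) = 0x96; 0x41 ⊕ 0x96 = 0xD7.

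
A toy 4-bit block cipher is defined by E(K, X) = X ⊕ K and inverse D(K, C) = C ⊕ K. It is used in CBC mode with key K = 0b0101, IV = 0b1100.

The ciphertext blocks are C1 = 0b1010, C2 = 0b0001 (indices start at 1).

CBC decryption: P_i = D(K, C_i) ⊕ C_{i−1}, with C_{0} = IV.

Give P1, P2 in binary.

P1: D(K, 0b1010) = 0b1111; 0b1111 ⊕ 0b1100 = 0b0011.
P2: D(K, 0b0001) = 0b0100; 0b0100 ⊕ 0b1010 = 0b1110.

P1 = 0b0011, P2 = 0b1110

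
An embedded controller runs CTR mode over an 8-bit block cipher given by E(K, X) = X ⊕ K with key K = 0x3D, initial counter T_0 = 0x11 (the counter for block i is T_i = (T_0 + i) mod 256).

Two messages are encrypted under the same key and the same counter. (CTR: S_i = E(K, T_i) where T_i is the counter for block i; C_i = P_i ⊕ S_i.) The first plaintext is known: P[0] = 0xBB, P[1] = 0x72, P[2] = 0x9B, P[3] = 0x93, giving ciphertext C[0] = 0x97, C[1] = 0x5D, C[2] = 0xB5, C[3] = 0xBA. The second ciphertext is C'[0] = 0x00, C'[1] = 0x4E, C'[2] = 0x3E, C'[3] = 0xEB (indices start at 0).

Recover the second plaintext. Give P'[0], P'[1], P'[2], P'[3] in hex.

P'[0] = 0x2C, P'[1] = 0x61, P'[2] = 0x10, P'[3] = 0xC2

In CTR with a reused counter, both messages share the same keystream S_i, so C_i ⊕ C'_i = P_i ⊕ P'_i and thus P'_i = P_i ⊕ C_i ⊕ C'_i.
P'[0]: 0xBB ⊕ 0x97 ⊕ 0x00 = 0x2C.
P'[1]: 0x72 ⊕ 0x5D ⊕ 0x4E = 0x61.
P'[2]: 0x9B ⊕ 0xB5 ⊕ 0x3E = 0x10.
P'[3]: 0x93 ⊕ 0xBA ⊕ 0xEB = 0xC2.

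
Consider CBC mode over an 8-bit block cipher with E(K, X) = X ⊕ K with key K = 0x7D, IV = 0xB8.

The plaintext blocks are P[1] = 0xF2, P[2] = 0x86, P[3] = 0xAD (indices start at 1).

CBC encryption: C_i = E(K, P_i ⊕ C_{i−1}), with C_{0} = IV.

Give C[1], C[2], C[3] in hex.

C[1] = 0x37, C[2] = 0xCC, C[3] = 0x1C

C[1]: P[1] ⊕ 0xB8 = 0x4A; E(K, 0x4A) = 0x37.
C[2]: P[2] ⊕ 0x37 = 0xB1; E(K, 0xB1) = 0xCC.
C[3]: P[3] ⊕ 0xCC = 0x61; E(K, 0x61) = 0x1C.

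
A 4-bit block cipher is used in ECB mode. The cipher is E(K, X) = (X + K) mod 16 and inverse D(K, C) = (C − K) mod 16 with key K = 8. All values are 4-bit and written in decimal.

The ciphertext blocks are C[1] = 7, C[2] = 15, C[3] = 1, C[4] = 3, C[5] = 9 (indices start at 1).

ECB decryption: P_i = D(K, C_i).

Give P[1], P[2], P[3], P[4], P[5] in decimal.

P[1] = 15, P[2] = 7, P[3] = 9, P[4] = 11, P[5] = 1

P[1]: D(K, 7) = 15.
P[2]: D(K, 15) = 7.
P[3]: D(K, 1) = 9.
P[4]: D(K, 3) = 11.
P[5]: D(K, 9) = 1.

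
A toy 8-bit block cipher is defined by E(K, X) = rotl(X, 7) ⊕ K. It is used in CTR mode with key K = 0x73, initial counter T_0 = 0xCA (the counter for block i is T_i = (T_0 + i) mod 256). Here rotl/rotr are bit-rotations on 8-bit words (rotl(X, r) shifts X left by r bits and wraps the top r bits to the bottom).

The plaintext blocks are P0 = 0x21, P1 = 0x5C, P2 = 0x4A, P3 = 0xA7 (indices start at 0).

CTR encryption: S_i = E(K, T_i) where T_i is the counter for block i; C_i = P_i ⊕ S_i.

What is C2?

C0: T = 0xCA, S = E(K, T) = 0x16; 0x21 ⊕ 0x16 = 0x37.
C1: T = 0xCB, S = E(K, T) = 0x96; 0x5C ⊕ 0x96 = 0xCA.
C2: T = 0xCC, S = E(K, T) = 0x15; 0x4A ⊕ 0x15 = 0x5F.

C2 = 0x5F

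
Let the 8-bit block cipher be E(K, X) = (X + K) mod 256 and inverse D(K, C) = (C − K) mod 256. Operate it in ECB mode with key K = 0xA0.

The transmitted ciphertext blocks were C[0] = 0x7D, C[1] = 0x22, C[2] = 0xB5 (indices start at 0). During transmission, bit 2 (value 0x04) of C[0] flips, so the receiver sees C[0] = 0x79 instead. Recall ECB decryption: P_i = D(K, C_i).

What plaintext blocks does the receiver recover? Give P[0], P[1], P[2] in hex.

P[0] = 0xD9, P[1] = 0x82, P[2] = 0x15

Only C[0] changed, to 0x79. In ECB, a change in C_i affects only P_i. Decrypting the received ciphertext:
P[0]: D(K, 0x79) = 0xD9.
P[1]: D(K, 0x22) = 0x82.
P[2]: D(K, 0xB5) = 0x15.
Blocks that differ from the original plaintext: P[0].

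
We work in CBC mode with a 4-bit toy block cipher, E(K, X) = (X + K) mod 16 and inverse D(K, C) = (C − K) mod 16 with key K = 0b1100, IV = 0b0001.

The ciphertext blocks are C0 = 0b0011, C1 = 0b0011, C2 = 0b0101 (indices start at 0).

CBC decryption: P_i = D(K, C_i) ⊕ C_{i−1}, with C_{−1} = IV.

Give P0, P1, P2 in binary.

P0 = 0b0110, P1 = 0b0100, P2 = 0b1010

P0: D(K, 0b0011) = 0b0111; 0b0111 ⊕ 0b0001 = 0b0110.
P1: D(K, 0b0011) = 0b0111; 0b0111 ⊕ 0b0011 = 0b0100.
P2: D(K, 0b0101) = 0b1001; 0b1001 ⊕ 0b0011 = 0b1010.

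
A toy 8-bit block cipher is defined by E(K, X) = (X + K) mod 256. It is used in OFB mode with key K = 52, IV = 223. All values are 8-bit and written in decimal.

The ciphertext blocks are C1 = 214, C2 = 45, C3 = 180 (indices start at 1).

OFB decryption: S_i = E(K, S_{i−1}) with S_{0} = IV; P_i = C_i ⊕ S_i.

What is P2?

P2 = 106

P1: S = E(K, 223) = 19; 214 ⊕ 19 = 197.
P2: S = E(K, 19) = 71; 45 ⊕ 71 = 106.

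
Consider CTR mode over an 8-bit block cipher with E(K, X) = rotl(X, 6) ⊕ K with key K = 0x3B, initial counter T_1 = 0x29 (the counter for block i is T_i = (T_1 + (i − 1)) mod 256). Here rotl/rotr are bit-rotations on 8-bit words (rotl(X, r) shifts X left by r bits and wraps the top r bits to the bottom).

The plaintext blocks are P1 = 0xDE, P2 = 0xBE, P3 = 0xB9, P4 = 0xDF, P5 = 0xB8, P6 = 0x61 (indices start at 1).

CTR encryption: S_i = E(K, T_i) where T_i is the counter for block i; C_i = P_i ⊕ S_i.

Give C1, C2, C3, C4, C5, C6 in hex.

C1 = 0xAF, C2 = 0x0F, C3 = 0x48, C4 = 0xEF, C5 = 0xC8, C6 = 0xD1

C1: T = 0x29, S = E(K, T) = 0x71; 0xDE ⊕ 0x71 = 0xAF.
C2: T = 0x2A, S = E(K, T) = 0xB1; 0xBE ⊕ 0xB1 = 0x0F.
C3: T = 0x2B, S = E(K, T) = 0xF1; 0xB9 ⊕ 0xF1 = 0x48.
C4: T = 0x2C, S = E(K, T) = 0x30; 0xDF ⊕ 0x30 = 0xEF.
C5: T = 0x2D, S = E(K, T) = 0x70; 0xB8 ⊕ 0x70 = 0xC8.
C6: T = 0x2E, S = E(K, T) = 0xB0; 0x61 ⊕ 0xB0 = 0xD1.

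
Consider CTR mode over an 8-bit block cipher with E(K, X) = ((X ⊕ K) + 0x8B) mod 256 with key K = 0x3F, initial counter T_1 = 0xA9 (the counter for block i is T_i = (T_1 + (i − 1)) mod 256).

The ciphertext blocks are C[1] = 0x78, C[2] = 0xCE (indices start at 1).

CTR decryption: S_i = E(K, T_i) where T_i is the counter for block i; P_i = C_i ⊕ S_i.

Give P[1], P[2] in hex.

P[1]: T = 0xA9, S = E(K, T) = 0x21; 0x78 ⊕ 0x21 = 0x59.
P[2]: T = 0xAA, S = E(K, T) = 0x20; 0xCE ⊕ 0x20 = 0xEE.

P[1] = 0x59, P[2] = 0xEE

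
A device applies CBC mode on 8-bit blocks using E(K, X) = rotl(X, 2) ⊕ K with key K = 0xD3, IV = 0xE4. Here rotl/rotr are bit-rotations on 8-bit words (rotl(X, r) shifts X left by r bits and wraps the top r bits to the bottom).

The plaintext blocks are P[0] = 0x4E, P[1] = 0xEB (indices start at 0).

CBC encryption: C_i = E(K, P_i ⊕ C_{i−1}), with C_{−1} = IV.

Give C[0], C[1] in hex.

C[0] = 0x79, C[1] = 0x99

C[0]: P[0] ⊕ 0xE4 = 0xAA; E(K, 0xAA) = 0x79.
C[1]: P[1] ⊕ 0x79 = 0x92; E(K, 0x92) = 0x99.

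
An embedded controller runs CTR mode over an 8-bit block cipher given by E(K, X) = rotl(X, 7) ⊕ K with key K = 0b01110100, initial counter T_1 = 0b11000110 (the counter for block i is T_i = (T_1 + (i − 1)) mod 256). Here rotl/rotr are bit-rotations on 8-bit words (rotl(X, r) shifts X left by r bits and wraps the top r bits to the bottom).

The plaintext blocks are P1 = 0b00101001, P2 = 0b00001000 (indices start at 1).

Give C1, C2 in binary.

C1 = 0b00111110, C2 = 0b10011111

CTR encryption: S_i = E(K, T_i) where T_i is the counter for block i; C_i = P_i ⊕ S_i.
C1: T = 0b11000110, S = E(K, T) = 0b00010111; 0b00101001 ⊕ 0b00010111 = 0b00111110.
C2: T = 0b11000111, S = E(K, T) = 0b10010111; 0b00001000 ⊕ 0b10010111 = 0b10011111.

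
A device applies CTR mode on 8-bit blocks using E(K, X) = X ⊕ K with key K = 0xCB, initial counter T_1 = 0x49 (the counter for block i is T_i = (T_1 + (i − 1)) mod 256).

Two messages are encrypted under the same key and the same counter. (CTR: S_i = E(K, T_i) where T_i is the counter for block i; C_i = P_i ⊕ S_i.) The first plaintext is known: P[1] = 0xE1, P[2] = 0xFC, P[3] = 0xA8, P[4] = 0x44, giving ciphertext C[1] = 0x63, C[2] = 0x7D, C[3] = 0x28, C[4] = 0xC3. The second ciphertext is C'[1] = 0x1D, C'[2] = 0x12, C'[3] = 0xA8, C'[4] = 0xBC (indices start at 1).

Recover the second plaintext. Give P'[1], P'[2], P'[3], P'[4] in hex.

In CTR with a reused counter, both messages share the same keystream S_i, so C_i ⊕ C'_i = P_i ⊕ P'_i and thus P'_i = P_i ⊕ C_i ⊕ C'_i.
P'[1]: 0xE1 ⊕ 0x63 ⊕ 0x1D = 0x9F.
P'[2]: 0xFC ⊕ 0x7D ⊕ 0x12 = 0x93.
P'[3]: 0xA8 ⊕ 0x28 ⊕ 0xA8 = 0x28.
P'[4]: 0x44 ⊕ 0xC3 ⊕ 0xBC = 0x3B.

P'[1] = 0x9F, P'[2] = 0x93, P'[3] = 0x28, P'[4] = 0x3B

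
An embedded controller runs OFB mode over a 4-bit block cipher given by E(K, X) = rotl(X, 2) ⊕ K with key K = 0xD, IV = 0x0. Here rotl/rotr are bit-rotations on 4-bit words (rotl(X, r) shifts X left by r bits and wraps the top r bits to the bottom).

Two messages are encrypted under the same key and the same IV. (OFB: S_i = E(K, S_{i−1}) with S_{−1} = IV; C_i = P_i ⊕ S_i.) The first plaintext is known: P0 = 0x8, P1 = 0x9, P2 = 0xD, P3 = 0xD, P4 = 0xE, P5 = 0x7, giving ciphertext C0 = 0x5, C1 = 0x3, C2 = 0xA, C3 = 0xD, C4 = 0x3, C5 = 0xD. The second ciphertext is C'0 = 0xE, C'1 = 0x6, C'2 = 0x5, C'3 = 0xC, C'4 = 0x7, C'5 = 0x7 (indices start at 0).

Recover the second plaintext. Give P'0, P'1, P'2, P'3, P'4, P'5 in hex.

In OFB with a reused IV, both messages share the same keystream S_i, so C_i ⊕ C'_i = P_i ⊕ P'_i and thus P'_i = P_i ⊕ C_i ⊕ C'_i.
P'0: 0x8 ⊕ 0x5 ⊕ 0xE = 0x3.
P'1: 0x9 ⊕ 0x3 ⊕ 0x6 = 0xC.
P'2: 0xD ⊕ 0xA ⊕ 0x5 = 0x2.
P'3: 0xD ⊕ 0xD ⊕ 0xC = 0xC.
P'4: 0xE ⊕ 0x3 ⊕ 0x7 = 0xA.
P'5: 0x7 ⊕ 0xD ⊕ 0x7 = 0xD.

P'0 = 0x3, P'1 = 0xC, P'2 = 0x2, P'3 = 0xC, P'4 = 0xA, P'5 = 0xD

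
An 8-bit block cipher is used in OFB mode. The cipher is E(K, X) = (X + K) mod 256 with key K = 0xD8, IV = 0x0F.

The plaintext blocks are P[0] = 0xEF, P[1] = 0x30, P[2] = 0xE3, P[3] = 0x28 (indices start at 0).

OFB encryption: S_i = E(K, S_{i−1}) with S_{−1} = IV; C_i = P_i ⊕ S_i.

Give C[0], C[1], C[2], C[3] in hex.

C[0] = 0x08, C[1] = 0x8F, C[2] = 0x74, C[3] = 0x47

C[0]: S = E(K, 0x0F) = 0xE7; 0xEF ⊕ 0xE7 = 0x08.
C[1]: S = E(K, 0xE7) = 0xBF; 0x30 ⊕ 0xBF = 0x8F.
C[2]: S = E(K, 0xBF) = 0x97; 0xE3 ⊕ 0x97 = 0x74.
C[3]: S = E(K, 0x97) = 0x6F; 0x28 ⊕ 0x6F = 0x47.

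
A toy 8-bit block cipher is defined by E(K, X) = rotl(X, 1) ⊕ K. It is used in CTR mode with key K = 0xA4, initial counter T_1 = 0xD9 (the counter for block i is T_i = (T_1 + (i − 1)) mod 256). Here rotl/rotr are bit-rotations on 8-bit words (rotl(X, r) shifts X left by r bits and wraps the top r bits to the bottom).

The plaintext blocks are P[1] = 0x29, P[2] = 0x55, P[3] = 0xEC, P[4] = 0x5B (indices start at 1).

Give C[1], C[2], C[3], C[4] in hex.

C[1] = 0x3E, C[2] = 0x44, C[3] = 0xFF, C[4] = 0x46

CTR encryption: S_i = E(K, T_i) where T_i is the counter for block i; C_i = P_i ⊕ S_i.
C[1]: T = 0xD9, S = E(K, T) = 0x17; 0x29 ⊕ 0x17 = 0x3E.
C[2]: T = 0xDA, S = E(K, T) = 0x11; 0x55 ⊕ 0x11 = 0x44.
C[3]: T = 0xDB, S = E(K, T) = 0x13; 0xEC ⊕ 0x13 = 0xFF.
C[4]: T = 0xDC, S = E(K, T) = 0x1D; 0x5B ⊕ 0x1D = 0x46.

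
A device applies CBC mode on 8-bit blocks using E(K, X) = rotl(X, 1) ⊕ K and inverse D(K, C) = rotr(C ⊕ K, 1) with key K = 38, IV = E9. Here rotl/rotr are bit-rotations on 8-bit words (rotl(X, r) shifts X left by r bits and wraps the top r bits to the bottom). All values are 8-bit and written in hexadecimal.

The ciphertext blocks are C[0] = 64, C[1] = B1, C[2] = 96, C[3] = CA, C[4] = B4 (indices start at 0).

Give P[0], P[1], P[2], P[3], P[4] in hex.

CBC decryption: P_i = D(K, C_i) ⊕ C_{i−1}, with C_{−1} = IV.
P[0]: D(K, 64) = 2E; 2E ⊕ E9 = C7.
P[1]: D(K, B1) = C4; C4 ⊕ 64 = A0.
P[2]: D(K, 96) = 57; 57 ⊕ B1 = E6.
P[3]: D(K, CA) = 79; 79 ⊕ 96 = EF.
P[4]: D(K, B4) = 46; 46 ⊕ CA = 8C.

P[0] = C7, P[1] = A0, P[2] = E6, P[3] = EF, P[4] = 8C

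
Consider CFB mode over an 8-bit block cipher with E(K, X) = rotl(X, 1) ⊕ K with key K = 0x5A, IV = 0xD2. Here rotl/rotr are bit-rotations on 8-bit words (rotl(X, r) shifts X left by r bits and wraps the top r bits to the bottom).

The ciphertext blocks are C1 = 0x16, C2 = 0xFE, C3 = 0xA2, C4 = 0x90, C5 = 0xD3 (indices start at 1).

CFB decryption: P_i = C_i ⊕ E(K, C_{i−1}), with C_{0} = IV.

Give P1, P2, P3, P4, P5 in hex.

P1: E(K, 0xD2) = 0xFF; 0x16 ⊕ 0xFF = 0xE9.
P2: E(K, 0x16) = 0x76; 0xFE ⊕ 0x76 = 0x88.
P3: E(K, 0xFE) = 0xA7; 0xA2 ⊕ 0xA7 = 0x05.
P4: E(K, 0xA2) = 0x1F; 0x90 ⊕ 0x1F = 0x8F.
P5: E(K, 0x90) = 0x7B; 0xD3 ⊕ 0x7B = 0xA8.

P1 = 0xE9, P2 = 0x88, P3 = 0x05, P4 = 0x8F, P5 = 0xA8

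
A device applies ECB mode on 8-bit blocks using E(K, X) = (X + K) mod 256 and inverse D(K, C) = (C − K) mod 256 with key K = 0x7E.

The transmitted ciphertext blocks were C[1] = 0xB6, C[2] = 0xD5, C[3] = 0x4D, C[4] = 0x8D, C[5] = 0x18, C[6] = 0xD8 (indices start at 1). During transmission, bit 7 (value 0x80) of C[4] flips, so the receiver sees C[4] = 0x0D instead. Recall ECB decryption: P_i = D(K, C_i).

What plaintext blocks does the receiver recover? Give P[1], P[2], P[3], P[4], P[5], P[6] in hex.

Only C[4] changed, to 0x0D. In ECB, a change in C_i affects only P_i. Decrypting the received ciphertext:
P[1]: D(K, 0xB6) = 0x38.
P[2]: D(K, 0xD5) = 0x57.
P[3]: D(K, 0x4D) = 0xCF.
P[4]: D(K, 0x0D) = 0x8F.
P[5]: D(K, 0x18) = 0x9A.
P[6]: D(K, 0xD8) = 0x5A.
Blocks that differ from the original plaintext: P[4].

P[1] = 0x38, P[2] = 0x57, P[3] = 0xCF, P[4] = 0x8F, P[5] = 0x9A, P[6] = 0x5A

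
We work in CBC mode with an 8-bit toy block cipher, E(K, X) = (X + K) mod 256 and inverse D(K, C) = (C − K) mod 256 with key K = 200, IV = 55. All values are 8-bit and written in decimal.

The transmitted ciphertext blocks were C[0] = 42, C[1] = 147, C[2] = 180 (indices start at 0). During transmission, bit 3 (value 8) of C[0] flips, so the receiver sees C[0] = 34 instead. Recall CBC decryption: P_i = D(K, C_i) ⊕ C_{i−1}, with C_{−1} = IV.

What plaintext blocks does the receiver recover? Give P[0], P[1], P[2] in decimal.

P[0] = 109, P[1] = 233, P[2] = 127

Only C[0] changed, to 34. In CBC, a change in C_i garbles P_i and flips the same bit in P_{i+1}. Decrypting the received ciphertext:
P[0]: D(K, 34) = 90; 90 ⊕ 55 = 109.
P[1]: D(K, 147) = 203; 203 ⊕ 34 = 233.
P[2]: D(K, 180) = 236; 236 ⊕ 147 = 127.
Blocks that differ from the original plaintext: P[0], P[1].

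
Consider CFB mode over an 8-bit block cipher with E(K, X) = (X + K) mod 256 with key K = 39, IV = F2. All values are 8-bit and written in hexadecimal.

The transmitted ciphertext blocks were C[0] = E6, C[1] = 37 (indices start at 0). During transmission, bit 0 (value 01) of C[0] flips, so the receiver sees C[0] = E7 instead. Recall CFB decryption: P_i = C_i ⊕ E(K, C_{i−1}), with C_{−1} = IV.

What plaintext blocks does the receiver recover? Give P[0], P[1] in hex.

Only C[0] changed, to E7. In CFB, a change in C_i flips the same bit in P_i and garbles P_{i+1}. Decrypting the received ciphertext:
P[0]: E(K, F2) = 2B; E7 ⊕ 2B = CC.
P[1]: E(K, E7) = 20; 37 ⊕ 20 = 17.
Blocks that differ from the original plaintext: P[0], P[1].

P[0] = CC, P[1] = 17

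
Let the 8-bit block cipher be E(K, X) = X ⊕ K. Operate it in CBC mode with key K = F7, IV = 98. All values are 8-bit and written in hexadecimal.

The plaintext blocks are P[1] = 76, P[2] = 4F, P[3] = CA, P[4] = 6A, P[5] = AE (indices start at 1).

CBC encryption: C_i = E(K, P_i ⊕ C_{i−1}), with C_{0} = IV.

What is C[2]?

C[2] = A1

C[1]: P[1] ⊕ 98 = EE; E(K, EE) = 19.
C[2]: P[2] ⊕ 19 = 56; E(K, 56) = A1.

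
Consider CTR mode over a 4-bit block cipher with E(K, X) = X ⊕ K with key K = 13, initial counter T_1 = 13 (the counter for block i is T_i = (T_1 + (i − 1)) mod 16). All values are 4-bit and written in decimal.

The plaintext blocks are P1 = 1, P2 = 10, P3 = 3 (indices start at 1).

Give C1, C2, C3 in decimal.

CTR encryption: S_i = E(K, T_i) where T_i is the counter for block i; C_i = P_i ⊕ S_i.
C1: T = 13, S = E(K, T) = 0; 1 ⊕ 0 = 1.
C2: T = 14, S = E(K, T) = 3; 10 ⊕ 3 = 9.
C3: T = 15, S = E(K, T) = 2; 3 ⊕ 2 = 1.

C1 = 1, C2 = 9, C3 = 1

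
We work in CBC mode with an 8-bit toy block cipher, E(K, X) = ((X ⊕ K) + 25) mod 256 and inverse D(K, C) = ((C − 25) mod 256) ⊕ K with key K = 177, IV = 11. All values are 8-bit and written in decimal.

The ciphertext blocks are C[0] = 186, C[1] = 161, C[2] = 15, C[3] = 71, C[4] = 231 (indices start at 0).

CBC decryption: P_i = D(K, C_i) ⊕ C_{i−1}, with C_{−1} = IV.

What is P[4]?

P[4]: D(K, 231) = 127; 127 ⊕ 71 = 56.

P[4] = 56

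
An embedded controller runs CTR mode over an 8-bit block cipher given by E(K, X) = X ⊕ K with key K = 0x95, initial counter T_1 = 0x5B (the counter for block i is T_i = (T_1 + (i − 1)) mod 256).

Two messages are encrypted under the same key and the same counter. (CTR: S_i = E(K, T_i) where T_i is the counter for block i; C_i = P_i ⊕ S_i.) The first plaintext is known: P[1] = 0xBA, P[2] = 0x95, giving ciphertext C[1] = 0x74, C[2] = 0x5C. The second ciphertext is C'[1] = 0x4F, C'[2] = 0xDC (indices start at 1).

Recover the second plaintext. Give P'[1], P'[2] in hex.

In CTR with a reused counter, both messages share the same keystream S_i, so C_i ⊕ C'_i = P_i ⊕ P'_i and thus P'_i = P_i ⊕ C_i ⊕ C'_i.
P'[1]: 0xBA ⊕ 0x74 ⊕ 0x4F = 0x81.
P'[2]: 0x95 ⊕ 0x5C ⊕ 0xDC = 0x15.

P'[1] = 0x81, P'[2] = 0x15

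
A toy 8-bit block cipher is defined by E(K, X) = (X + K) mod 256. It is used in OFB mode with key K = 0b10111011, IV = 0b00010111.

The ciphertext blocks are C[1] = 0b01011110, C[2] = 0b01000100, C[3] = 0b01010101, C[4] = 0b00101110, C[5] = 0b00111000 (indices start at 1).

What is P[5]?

P[5] = 0b10000110

OFB decryption: S_i = E(K, S_{i−1}) with S_{0} = IV; P_i = C_i ⊕ S_i.
P[1]: S = E(K, 0b00010111) = 0b11010010; 0b01011110 ⊕ 0b11010010 = 0b10001100.
P[2]: S = E(K, 0b11010010) = 0b10001101; 0b01000100 ⊕ 0b10001101 = 0b11001001.
P[3]: S = E(K, 0b10001101) = 0b01001000; 0b01010101 ⊕ 0b01001000 = 0b00011101.
P[4]: S = E(K, 0b01001000) = 0b00000011; 0b00101110 ⊕ 0b00000011 = 0b00101101.
P[5]: S = E(K, 0b00000011) = 0b10111110; 0b00111000 ⊕ 0b10111110 = 0b10000110.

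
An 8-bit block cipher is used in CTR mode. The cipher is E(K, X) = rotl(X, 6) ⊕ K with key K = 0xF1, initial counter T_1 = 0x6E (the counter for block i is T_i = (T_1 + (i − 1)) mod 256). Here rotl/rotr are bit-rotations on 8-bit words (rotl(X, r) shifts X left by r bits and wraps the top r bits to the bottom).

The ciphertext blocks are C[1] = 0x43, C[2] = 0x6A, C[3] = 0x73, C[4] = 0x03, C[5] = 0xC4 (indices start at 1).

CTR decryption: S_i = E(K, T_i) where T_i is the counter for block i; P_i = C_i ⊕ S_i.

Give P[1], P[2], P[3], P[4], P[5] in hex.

P[1] = 0x29, P[2] = 0x40, P[3] = 0x9E, P[4] = 0xAE, P[5] = 0xA9

P[1]: T = 0x6E, S = E(K, T) = 0x6A; 0x43 ⊕ 0x6A = 0x29.
P[2]: T = 0x6F, S = E(K, T) = 0x2A; 0x6A ⊕ 0x2A = 0x40.
P[3]: T = 0x70, S = E(K, T) = 0xED; 0x73 ⊕ 0xED = 0x9E.
P[4]: T = 0x71, S = E(K, T) = 0xAD; 0x03 ⊕ 0xAD = 0xAE.
P[5]: T = 0x72, S = E(K, T) = 0x6D; 0xC4 ⊕ 0x6D = 0xA9.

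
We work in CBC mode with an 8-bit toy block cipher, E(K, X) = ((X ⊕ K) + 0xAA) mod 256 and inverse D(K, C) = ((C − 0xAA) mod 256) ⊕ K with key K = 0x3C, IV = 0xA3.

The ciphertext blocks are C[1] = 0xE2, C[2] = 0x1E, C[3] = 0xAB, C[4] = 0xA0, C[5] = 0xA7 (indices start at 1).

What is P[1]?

P[1] = 0xA7

CBC decryption: P_i = D(K, C_i) ⊕ C_{i−1}, with C_{0} = IV.
P[1]: D(K, 0xE2) = 0x04; 0x04 ⊕ 0xA3 = 0xA7.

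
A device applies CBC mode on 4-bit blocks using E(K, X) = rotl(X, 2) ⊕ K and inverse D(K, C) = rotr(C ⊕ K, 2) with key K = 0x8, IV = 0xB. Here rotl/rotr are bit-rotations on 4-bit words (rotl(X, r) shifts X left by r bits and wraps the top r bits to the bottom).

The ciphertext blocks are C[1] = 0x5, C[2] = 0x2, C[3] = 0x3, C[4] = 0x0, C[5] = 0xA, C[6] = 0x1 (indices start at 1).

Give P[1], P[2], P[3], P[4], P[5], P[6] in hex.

CBC decryption: P_i = D(K, C_i) ⊕ C_{i−1}, with C_{0} = IV.
P[1]: D(K, 0x5) = 0x7; 0x7 ⊕ 0xB = 0xC.
P[2]: D(K, 0x2) = 0xA; 0xA ⊕ 0x5 = 0xF.
P[3]: D(K, 0x3) = 0xE; 0xE ⊕ 0x2 = 0xC.
P[4]: D(K, 0x0) = 0x2; 0x2 ⊕ 0x3 = 0x1.
P[5]: D(K, 0xA) = 0x8; 0x8 ⊕ 0x0 = 0x8.
P[6]: D(K, 0x1) = 0x6; 0x6 ⊕ 0xA = 0xC.

P[1] = 0xC, P[2] = 0xF, P[3] = 0xC, P[4] = 0x1, P[5] = 0x8, P[6] = 0xC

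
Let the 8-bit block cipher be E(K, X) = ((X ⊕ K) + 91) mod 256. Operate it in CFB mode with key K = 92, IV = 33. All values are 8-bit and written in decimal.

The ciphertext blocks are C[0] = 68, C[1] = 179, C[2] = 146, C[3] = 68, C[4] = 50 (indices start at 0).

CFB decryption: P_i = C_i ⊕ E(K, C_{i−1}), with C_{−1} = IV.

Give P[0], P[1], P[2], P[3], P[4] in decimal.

P[0] = 156, P[1] = 192, P[2] = 216, P[3] = 109, P[4] = 65

P[0]: E(K, 33) = 216; 68 ⊕ 216 = 156.
P[1]: E(K, 68) = 115; 179 ⊕ 115 = 192.
P[2]: E(K, 179) = 74; 146 ⊕ 74 = 216.
P[3]: E(K, 146) = 41; 68 ⊕ 41 = 109.
P[4]: E(K, 68) = 115; 50 ⊕ 115 = 65.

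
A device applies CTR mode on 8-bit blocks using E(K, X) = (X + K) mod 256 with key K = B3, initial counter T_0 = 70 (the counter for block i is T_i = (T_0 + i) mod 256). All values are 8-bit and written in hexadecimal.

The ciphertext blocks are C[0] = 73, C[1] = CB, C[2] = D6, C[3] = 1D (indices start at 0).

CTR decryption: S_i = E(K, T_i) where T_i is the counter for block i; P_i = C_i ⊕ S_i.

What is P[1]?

P[1]: T = 71, S = E(K, T) = 24; CB ⊕ 24 = EF.

P[1] = EF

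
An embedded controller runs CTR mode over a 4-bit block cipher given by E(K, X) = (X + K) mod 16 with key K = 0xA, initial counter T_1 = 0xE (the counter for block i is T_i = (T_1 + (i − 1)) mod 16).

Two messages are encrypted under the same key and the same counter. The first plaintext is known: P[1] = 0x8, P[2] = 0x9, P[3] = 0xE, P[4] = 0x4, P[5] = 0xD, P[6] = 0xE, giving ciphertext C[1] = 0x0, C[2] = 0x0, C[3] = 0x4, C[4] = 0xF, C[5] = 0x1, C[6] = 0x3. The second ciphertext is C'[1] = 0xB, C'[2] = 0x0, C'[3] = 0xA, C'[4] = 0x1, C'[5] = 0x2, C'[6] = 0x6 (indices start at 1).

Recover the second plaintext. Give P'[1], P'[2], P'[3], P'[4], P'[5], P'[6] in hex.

In CTR with a reused counter, both messages share the same keystream S_i, so C_i ⊕ C'_i = P_i ⊕ P'_i and thus P'_i = P_i ⊕ C_i ⊕ C'_i.
P'[1]: 0x8 ⊕ 0x0 ⊕ 0xB = 0x3.
P'[2]: 0x9 ⊕ 0x0 ⊕ 0x0 = 0x9.
P'[3]: 0xE ⊕ 0x4 ⊕ 0xA = 0x0.
P'[4]: 0x4 ⊕ 0xF ⊕ 0x1 = 0xA.
P'[5]: 0xD ⊕ 0x1 ⊕ 0x2 = 0xE.
P'[6]: 0xE ⊕ 0x3 ⊕ 0x6 = 0xB.

P'[1] = 0x3, P'[2] = 0x9, P'[3] = 0x0, P'[4] = 0xA, P'[5] = 0xE, P'[6] = 0xB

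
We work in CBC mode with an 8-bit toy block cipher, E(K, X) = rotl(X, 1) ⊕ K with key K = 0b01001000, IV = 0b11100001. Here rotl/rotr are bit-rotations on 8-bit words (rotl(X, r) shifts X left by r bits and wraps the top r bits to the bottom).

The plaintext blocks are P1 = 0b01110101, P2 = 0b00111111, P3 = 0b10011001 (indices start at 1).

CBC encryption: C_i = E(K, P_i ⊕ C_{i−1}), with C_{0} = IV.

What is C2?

C2 = 0b11110100

C1: P1 ⊕ 0b11100001 = 0b10010100; E(K, 0b10010100) = 0b01100001.
C2: P2 ⊕ 0b01100001 = 0b01011110; E(K, 0b01011110) = 0b11110100.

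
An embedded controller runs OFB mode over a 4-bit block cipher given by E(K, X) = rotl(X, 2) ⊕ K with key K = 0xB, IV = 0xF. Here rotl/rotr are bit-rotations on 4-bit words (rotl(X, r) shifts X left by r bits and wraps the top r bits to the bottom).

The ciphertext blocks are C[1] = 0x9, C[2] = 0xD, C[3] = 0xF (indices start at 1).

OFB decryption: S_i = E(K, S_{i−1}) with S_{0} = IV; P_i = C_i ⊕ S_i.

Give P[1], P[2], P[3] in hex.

P[1] = 0xD, P[2] = 0x7, P[3] = 0xE

P[1]: S = E(K, 0xF) = 0x4; 0x9 ⊕ 0x4 = 0xD.
P[2]: S = E(K, 0x4) = 0xA; 0xD ⊕ 0xA = 0x7.
P[3]: S = E(K, 0xA) = 0x1; 0xF ⊕ 0x1 = 0xE.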